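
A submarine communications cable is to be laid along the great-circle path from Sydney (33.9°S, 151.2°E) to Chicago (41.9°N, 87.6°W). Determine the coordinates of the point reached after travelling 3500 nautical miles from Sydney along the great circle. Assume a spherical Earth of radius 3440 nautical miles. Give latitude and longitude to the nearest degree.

≈ 2°N, 160°W

The haversine formula gives a central angle δ ≈ 2.336 rad (133.8°) between the endpoints. The total great-circle distance is δ·R ≈ 2.336 × 3440 ≈ 8035 nmi, so the target fraction is f = 3500/8035 ≈ 0.436.
Interpolate at f ≈ 0.436 with slerp weights a = sin((1−f)δ)/sin δ ≈ 1.342, b = sin(fδ)/sin δ ≈ 1.179.
p = a·p₁ + b·p₂ ≈ (-0.940, -0.340, 0.039); φ = arcsin(p_z) ≈ 2.23°, λ = atan2(p_y, p_x) ≈ -160.09°.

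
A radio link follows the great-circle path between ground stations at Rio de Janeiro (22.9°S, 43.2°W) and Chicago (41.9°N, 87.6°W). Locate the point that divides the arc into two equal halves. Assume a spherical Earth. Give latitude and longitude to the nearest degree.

≈ (10°N, 63°W)

Convert each endpoint to a unit vector on the sphere (x = cos φ cos λ, y = cos φ sin λ, z = sin φ).
The central angle between the endpoints is δ = arccos(p₁·p₂) ≈ 1.339 rad (76.7°).
Interpolate at f = 1/2 with slerp weights a = sin((1−f)δ)/sin δ ≈ 0.638, b = sin(fδ)/sin δ ≈ 0.638.
p = a·p₁ + b·p₂ ≈ (0.448, -0.876, 0.178); φ = arcsin(p_z) ≈ 10.24°, λ = atan2(p_y, p_x) ≈ -62.92°.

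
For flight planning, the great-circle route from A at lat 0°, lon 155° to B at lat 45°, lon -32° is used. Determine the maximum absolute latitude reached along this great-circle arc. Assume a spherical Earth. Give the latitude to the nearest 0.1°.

≈ 83.1°

The great circle lies in the plane with unit normal n̂ = (p₁ × p₂)/|p₁ × p₂|.
Here n̂_z ≈ +0.121; the vertex latitude is φ_max = arccos|n̂_z| ≈ 83.1°.
Check via Clairaut: cos φ_max = |cos φ₁| · sin C = cos(0.0°)·sin(6.9°) ≈ 0.121, again giving ≈ 83.1°.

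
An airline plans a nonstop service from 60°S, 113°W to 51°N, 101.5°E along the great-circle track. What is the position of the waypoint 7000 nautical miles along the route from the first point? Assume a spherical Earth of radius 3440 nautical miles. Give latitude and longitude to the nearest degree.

Convert each endpoint to a unit vector on the sphere (x = cos φ cos λ, y = cos φ sin λ, z = sin φ).
The central angle between the endpoints is δ = arccos(p₁·p₂) ≈ 2.772 rad (158.8°). The total great-circle distance is δ·R ≈ 2.772 × 3440 ≈ 9534 nmi, so the target fraction is f = 7000/9534 ≈ 0.734.
Interpolate at f ≈ 0.734 with slerp weights a = sin((1−f)δ)/sin δ ≈ 1.858, b = sin(fδ)/sin δ ≈ 2.473.
p = a·p₁ + b·p₂ ≈ (-0.673, 0.670, 0.313); φ = arcsin(p_z) ≈ 18.22°, λ = atan2(p_y, p_x) ≈ 135.15°.

≈ 18°N, 135°E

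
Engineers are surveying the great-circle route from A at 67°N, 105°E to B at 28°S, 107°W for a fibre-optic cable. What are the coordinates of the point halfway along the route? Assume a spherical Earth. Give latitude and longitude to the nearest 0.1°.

≈ 37.4°N, 127.6°W

Write both endpoints as unit vectors p₁, p₂ with components (cos φ cos λ, cos φ sin λ, sin φ).
The central angle between the endpoints is δ = arccos(p₁·p₂) ≈ 2.381 rad (136.4°).
Interpolate at f = 1/2 with slerp weights a = sin((1−f)δ)/sin δ ≈ 1.348, b = sin(fδ)/sin δ ≈ 1.348.
p = a·p₁ + b·p₂ ≈ (-0.484, -0.629, 0.608); φ = arcsin(p_z) ≈ 37.44°, λ = atan2(p_y, p_x) ≈ -127.58°.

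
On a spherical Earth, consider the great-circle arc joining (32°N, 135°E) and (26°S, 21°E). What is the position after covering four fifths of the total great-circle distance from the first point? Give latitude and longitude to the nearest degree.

≈ (15°S, 44°E)

Convert each endpoint to a unit vector on the sphere (x = cos φ cos λ, y = cos φ sin λ, z = sin φ).
The central angle between the endpoints is δ = arccos(p₁·p₂) ≈ 2.144 rad (122.8°).
Interpolate at f = 4/5 with slerp weights a = sin((1−f)δ)/sin δ ≈ 0.495, b = sin(fδ)/sin δ ≈ 1.178.
p = a·p₁ + b·p₂ ≈ (0.692, 0.676, -0.254); φ = arcsin(p_z) ≈ -14.72°, λ = atan2(p_y, p_x) ≈ 44.35°.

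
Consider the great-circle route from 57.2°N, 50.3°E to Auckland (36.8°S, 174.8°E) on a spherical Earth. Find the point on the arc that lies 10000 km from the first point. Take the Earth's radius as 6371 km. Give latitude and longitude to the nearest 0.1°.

The haversine formula gives a central angle δ ≈ 2.418 rad (138.5°) between the endpoints. The total great-circle distance is δ·R ≈ 2.418 × 6371 ≈ 15403 km, so the target fraction is f = 10000/15403 ≈ 0.649.
Interpolate at f ≈ 0.649 with slerp weights a = sin((1−f)δ)/sin δ ≈ 1.132, b = sin(fδ)/sin δ ≈ 1.510.
p = a·p₁ + b·p₂ ≈ (-0.812, 0.582, 0.047); φ = arcsin(p_z) ≈ 2.72°, λ = atan2(p_y, p_x) ≈ 144.40°.

≈ 2.7°N, 144.4°E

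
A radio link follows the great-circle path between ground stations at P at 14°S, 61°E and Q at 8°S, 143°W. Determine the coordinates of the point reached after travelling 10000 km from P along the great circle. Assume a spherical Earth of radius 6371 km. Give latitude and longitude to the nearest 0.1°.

Convert each endpoint to a unit vector on the sphere (x = cos φ cos λ, y = cos φ sin λ, z = sin φ).
The central angle between the endpoints is δ = arccos(p₁·p₂) ≈ 2.576 rad (147.6°). The total great-circle distance is δ·R ≈ 2.576 × 6371 ≈ 16410 km, so the target fraction is f = 10000/16410 ≈ 0.609.
Interpolate at f ≈ 0.609 with slerp weights a = sin((1−f)δ)/sin δ ≈ 1.576, b = sin(fδ)/sin δ ≈ 1.865.
p = a·p₁ + b·p₂ ≈ (-0.734, 0.226, -0.641); φ = arcsin(p_z) ≈ -39.85°, λ = atan2(p_y, p_x) ≈ 162.92°.

≈ 39.8°S, 162.9°E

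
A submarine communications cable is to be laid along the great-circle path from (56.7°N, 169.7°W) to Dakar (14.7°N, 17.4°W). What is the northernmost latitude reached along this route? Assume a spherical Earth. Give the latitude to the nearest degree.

≈ 75°N

The great circle lies in the plane with unit normal n̂ = (p₁ × p₂)/|p₁ × p₂|.
Here n̂_z ≈ +0.256; the vertex latitude is φ_max = arccos|n̂_z| ≈ 75.2°.
Check via Clairaut: cos φ_max = |cos φ₁| · sin C = cos(56.7°)·sin(27.7°) ≈ 0.256, again giving ≈ 75.2°.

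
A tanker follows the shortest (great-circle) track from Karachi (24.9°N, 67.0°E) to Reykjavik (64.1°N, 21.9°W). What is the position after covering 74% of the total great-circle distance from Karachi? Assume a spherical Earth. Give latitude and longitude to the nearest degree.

≈ (62°N, 17°E)

Write both endpoints as unit vectors p₁, p₂ with components (cos φ cos λ, cos φ sin λ, sin φ).
The central angle between the endpoints is δ = arccos(p₁·p₂) ≈ 1.174 rad (67.3°).
Interpolate at f = 0.74 with slerp weights a = sin((1−f)δ)/sin δ ≈ 0.326, b = sin(fδ)/sin δ ≈ 0.828.
p = a·p₁ + b·p₂ ≈ (0.451, 0.137, 0.882); φ = arcsin(p_z) ≈ 61.87°, λ = atan2(p_y, p_x) ≈ 16.92°.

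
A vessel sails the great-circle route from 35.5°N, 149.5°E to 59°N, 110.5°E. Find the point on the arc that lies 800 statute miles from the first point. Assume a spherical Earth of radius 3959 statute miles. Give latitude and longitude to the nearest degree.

≈ 45°N, 140°E

The haversine formula gives a central angle δ ≈ 0.603 rad (34.6°) between the endpoints. The total great-circle distance is δ·R ≈ 0.603 × 3959 ≈ 2387 mi, so the target fraction is f = 800/2387 ≈ 0.335.
Interpolate at f ≈ 0.335 with slerp weights a = sin((1−f)δ)/sin δ ≈ 0.688, b = sin(fδ)/sin δ ≈ 0.354.
p = a·p₁ + b·p₂ ≈ (-0.547, 0.455, 0.703); φ = arcsin(p_z) ≈ 44.67°, λ = atan2(p_y, p_x) ≈ 140.22°.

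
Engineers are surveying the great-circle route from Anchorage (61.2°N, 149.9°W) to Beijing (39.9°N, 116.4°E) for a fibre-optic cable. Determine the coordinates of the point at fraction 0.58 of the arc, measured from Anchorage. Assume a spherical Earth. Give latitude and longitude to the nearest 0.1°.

≈ 57.5°N, 142.1°E

Convert each endpoint to a unit vector on the sphere (x = cos φ cos λ, y = cos φ sin λ, z = sin φ).
The central angle between the endpoints is δ = arccos(p₁·p₂) ≈ 1.002 rad (57.4°).
Interpolate at f = 0.58 with slerp weights a = sin((1−f)δ)/sin δ ≈ 0.485, b = sin(fδ)/sin δ ≈ 0.652.
p = a·p₁ + b·p₂ ≈ (-0.424, 0.331, 0.843); φ = arcsin(p_z) ≈ 57.45°, λ = atan2(p_y, p_x) ≈ 142.08°.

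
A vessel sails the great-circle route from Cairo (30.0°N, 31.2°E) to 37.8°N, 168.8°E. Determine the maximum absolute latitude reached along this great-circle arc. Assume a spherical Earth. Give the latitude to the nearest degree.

≈ 62°N

The great circle lies in the plane with unit normal n̂ = (p₁ × p₂)/|p₁ × p₂|.
Here n̂_z ≈ +0.471; the vertex latitude is φ_max = arccos|n̂_z| ≈ 61.9°.
Check via Clairaut: cos φ_max = |cos φ₁| · sin C = cos(30.0°)·sin(32.9°) ≈ 0.471, again giving ≈ 61.9°.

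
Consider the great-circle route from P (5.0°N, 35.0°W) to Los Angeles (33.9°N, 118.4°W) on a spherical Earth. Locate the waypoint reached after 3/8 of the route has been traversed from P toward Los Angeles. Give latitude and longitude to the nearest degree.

From cos δ = sin φ₁ sin φ₂ + cos φ₁ cos φ₂ cos Δλ, the central angle is δ ≈ 1.427 rad (81.7°).
Interpolate at f = 3/8 with slerp weights a = sin((1−f)δ)/sin δ ≈ 0.786, b = sin(fδ)/sin δ ≈ 0.515.
p = a·p₁ + b·p₂ ≈ (0.438, -0.825, 0.356); φ = arcsin(p_z) ≈ 20.85°, λ = atan2(p_y, p_x) ≈ -62.03°.

≈ (21°N, 62°W)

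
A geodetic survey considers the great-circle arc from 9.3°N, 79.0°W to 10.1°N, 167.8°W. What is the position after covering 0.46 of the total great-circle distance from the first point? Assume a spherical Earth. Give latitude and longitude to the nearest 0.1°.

≈ 13.4°N, 119.7°W

Convert each endpoint to a unit vector on the sphere (x = cos φ cos λ, y = cos φ sin λ, z = sin φ).
The central angle between the endpoints is δ = arccos(p₁·p₂) ≈ 1.522 rad (87.2°).
Interpolate at f = 0.46 with slerp weights a = sin((1−f)δ)/sin δ ≈ 0.733, b = sin(fδ)/sin δ ≈ 0.645.
p = a·p₁ + b·p₂ ≈ (-0.483, -0.845, 0.232); φ = arcsin(p_z) ≈ 13.39°, λ = atan2(p_y, p_x) ≈ -119.75°.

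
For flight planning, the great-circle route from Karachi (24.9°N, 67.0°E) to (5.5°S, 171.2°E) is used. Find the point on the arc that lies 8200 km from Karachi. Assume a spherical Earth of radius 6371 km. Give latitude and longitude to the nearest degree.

≈ (8°N, 143°E)

Write both endpoints as unit vectors p₁, p₂ with components (cos φ cos λ, cos φ sin λ, sin φ).
The central angle between the endpoints is δ = arccos(p₁·p₂) ≈ 1.836 rad (105.2°). The total great-circle distance is δ·R ≈ 1.836 × 6371 ≈ 11695 km, so the target fraction is f = 8200/11695 ≈ 0.701.
Interpolate at f ≈ 0.701 with slerp weights a = sin((1−f)δ)/sin δ ≈ 0.540, b = sin(fδ)/sin δ ≈ 0.995.
p = a·p₁ + b·p₂ ≈ (-0.787, 0.603, 0.132); φ = arcsin(p_z) ≈ 7.60°, λ = atan2(p_y, p_x) ≈ 142.56°.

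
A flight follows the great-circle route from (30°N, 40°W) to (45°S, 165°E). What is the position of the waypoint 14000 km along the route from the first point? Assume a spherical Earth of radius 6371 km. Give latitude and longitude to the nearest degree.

The haversine formula gives a central angle δ ≈ 2.711 rad (155.3°) between the endpoints. The total great-circle distance is δ·R ≈ 2.711 × 6371 ≈ 17269 km, so the target fraction is f = 14000/17269 ≈ 0.811.
Interpolate at f ≈ 0.811 with slerp weights a = sin((1−f)δ)/sin δ ≈ 1.175, b = sin(fδ)/sin δ ≈ 1.939.
p = a·p₁ + b·p₂ ≈ (-0.545, -0.299, -0.783); φ = arcsin(p_z) ≈ -51.57°, λ = atan2(p_y, p_x) ≈ -151.21°.

≈ (52°S, 151°W)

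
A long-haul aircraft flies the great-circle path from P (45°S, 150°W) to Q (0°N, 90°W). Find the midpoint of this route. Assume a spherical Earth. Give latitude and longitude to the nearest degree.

≈ (25°S, 114°W)

Convert each endpoint to a unit vector on the sphere (x = cos φ cos λ, y = cos φ sin λ, z = sin φ).
The central angle between the endpoints is δ = arccos(p₁·p₂) ≈ 1.209 rad (69.3°).
Interpolate at f = 1/2 with slerp weights a = sin((1−f)δ)/sin δ ≈ 0.608, b = sin(fδ)/sin δ ≈ 0.608.
p = a·p₁ + b·p₂ ≈ (-0.372, -0.823, -0.430); φ = arcsin(p_z) ≈ -25.45°, λ = atan2(p_y, p_x) ≈ -114.34°.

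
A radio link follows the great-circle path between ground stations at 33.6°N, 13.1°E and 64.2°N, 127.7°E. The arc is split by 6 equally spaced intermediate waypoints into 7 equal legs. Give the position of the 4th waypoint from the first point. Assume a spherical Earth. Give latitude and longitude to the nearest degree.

Write both endpoints as unit vectors p₁, p₂ with components (cos φ cos λ, cos φ sin λ, sin φ).
The central angle between the endpoints is δ = arccos(p₁·p₂) ≈ 1.216 rad (69.7°).
Interpolate at f = 4/7 with slerp weights a = sin((1−f)δ)/sin δ ≈ 0.531, b = sin(fδ)/sin δ ≈ 0.683.
p = a·p₁ + b·p₂ ≈ (0.249, 0.335, 0.909); φ = arcsin(p_z) ≈ 65.31°, λ = atan2(p_y, p_x) ≈ 53.41°.

≈ 65°N, 53°E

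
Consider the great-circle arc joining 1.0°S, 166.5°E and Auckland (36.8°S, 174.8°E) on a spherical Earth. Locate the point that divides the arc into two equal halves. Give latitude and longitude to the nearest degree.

≈ 19°S, 170°E

Write both endpoints as unit vectors p₁, p₂ with components (cos φ cos λ, cos φ sin λ, sin φ).
The central angle between the endpoints is δ = arccos(p₁·p₂) ≈ 0.639 rad (36.6°).
Interpolate at f = 1/2 with slerp weights a = sin((1−f)δ)/sin δ ≈ 0.527, b = sin(fδ)/sin δ ≈ 0.527.
p = a·p₁ + b·p₂ ≈ (-0.932, 0.161, -0.325); φ = arcsin(p_z) ≈ -18.95°, λ = atan2(p_y, p_x) ≈ 170.19°.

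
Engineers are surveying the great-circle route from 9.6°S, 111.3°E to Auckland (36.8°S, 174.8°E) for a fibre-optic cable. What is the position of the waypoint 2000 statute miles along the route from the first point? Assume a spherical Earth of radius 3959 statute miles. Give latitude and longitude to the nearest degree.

≈ 25°S, 137°E

Write both endpoints as unit vectors p₁, p₂ with components (cos φ cos λ, cos φ sin λ, sin φ).
The central angle between the endpoints is δ = arccos(p₁·p₂) ≈ 1.102 rad (63.1°). The total great-circle distance is δ·R ≈ 1.102 × 3959 ≈ 4361 mi, so the target fraction is f = 2000/4361 ≈ 0.459.
Interpolate at f ≈ 0.459 with slerp weights a = sin((1−f)δ)/sin δ ≈ 0.630, b = sin(fδ)/sin δ ≈ 0.543.
p = a·p₁ + b·p₂ ≈ (-0.658, 0.618, -0.430); φ = arcsin(p_z) ≈ -25.47°, λ = atan2(p_y, p_x) ≈ 136.81°.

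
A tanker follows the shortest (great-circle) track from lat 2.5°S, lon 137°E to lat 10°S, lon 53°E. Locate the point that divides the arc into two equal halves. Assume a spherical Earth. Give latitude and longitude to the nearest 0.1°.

The haversine formula gives a central angle δ ≈ 1.460 rad (83.7°) between the endpoints.
Interpolate at f = 1/2 with slerp weights a = sin((1−f)δ)/sin δ ≈ 0.671, b = sin(fδ)/sin δ ≈ 0.671.
p = a·p₁ + b·p₂ ≈ (-0.093, 0.985, -0.146); φ = arcsin(p_z) ≈ -8.38°, λ = atan2(p_y, p_x) ≈ 95.37°.

≈ lat 8.4°S, lon 95.4°E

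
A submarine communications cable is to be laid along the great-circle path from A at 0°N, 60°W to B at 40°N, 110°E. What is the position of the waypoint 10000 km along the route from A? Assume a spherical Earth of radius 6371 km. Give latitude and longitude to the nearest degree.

Write both endpoints as unit vectors p₁, p₂ with components (cos φ cos λ, cos φ sin λ, sin φ).
The central angle between the endpoints is δ = arccos(p₁·p₂) ≈ 2.426 rad (139.0°). The total great-circle distance is δ·R ≈ 2.426 × 6371 ≈ 15453 km, so the target fraction is f = 10000/15453 ≈ 0.647.
Interpolate at f ≈ 0.647 with slerp weights a = sin((1−f)δ)/sin δ ≈ 1.150, b = sin(fδ)/sin δ ≈ 1.523.
p = a·p₁ + b·p₂ ≈ (0.176, 0.100, 0.979); φ = arcsin(p_z) ≈ 78.31°, λ = atan2(p_y, p_x) ≈ 29.67°.

≈ 78°N, 30°E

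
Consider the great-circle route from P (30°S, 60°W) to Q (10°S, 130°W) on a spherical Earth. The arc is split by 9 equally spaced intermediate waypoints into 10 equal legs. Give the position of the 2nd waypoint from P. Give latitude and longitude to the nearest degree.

Write both endpoints as unit vectors p₁, p₂ with components (cos φ cos λ, cos φ sin λ, sin φ).
The central angle between the endpoints is δ = arccos(p₁·p₂) ≈ 1.183 rad (67.8°).
Interpolate at f = 2/10 with slerp weights a = sin((1−f)δ)/sin δ ≈ 0.876, b = sin(fδ)/sin δ ≈ 0.253.
p = a·p₁ + b·p₂ ≈ (0.219, -0.848, -0.482); φ = arcsin(p_z) ≈ -28.82°, λ = atan2(p_y, p_x) ≈ -75.51°.

≈ (29°S, 76°W)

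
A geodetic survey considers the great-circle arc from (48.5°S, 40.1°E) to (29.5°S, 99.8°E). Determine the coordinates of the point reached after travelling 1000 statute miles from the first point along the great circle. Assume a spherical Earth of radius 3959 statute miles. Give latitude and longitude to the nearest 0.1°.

The haversine formula gives a central angle δ ≈ 0.850 rad (48.7°) between the endpoints. The total great-circle distance is δ·R ≈ 0.850 × 3959 ≈ 3366 mi, so the target fraction is f = 1000/3366 ≈ 0.297.
Interpolate at f ≈ 0.297 with slerp weights a = sin((1−f)δ)/sin δ ≈ 0.749, b = sin(fδ)/sin δ ≈ 0.333.
p = a·p₁ + b·p₂ ≈ (0.330, 0.605, -0.725); φ = arcsin(p_z) ≈ -46.44°, λ = atan2(p_y, p_x) ≈ 61.36°.

≈ (46.4°S, 61.4°E)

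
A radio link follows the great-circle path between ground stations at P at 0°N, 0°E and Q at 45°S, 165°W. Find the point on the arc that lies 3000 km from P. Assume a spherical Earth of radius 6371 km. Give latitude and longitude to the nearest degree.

Convert each endpoint to a unit vector on the sphere (x = cos φ cos λ, y = cos φ sin λ, z = sin φ).
The central angle between the endpoints is δ = arccos(p₁·p₂) ≈ 2.323 rad (133.1°). The total great-circle distance is δ·R ≈ 2.323 × 6371 ≈ 14798 km, so the target fraction is f = 3000/14798 ≈ 0.203.
Interpolate at f ≈ 0.203 with slerp weights a = sin((1−f)δ)/sin δ ≈ 1.315, b = sin(fδ)/sin δ ≈ 0.621.
p = a·p₁ + b·p₂ ≈ (0.891, -0.114, -0.439); φ = arcsin(p_z) ≈ -26.05°, λ = atan2(p_y, p_x) ≈ -7.27°.

≈ 26°S, 7°W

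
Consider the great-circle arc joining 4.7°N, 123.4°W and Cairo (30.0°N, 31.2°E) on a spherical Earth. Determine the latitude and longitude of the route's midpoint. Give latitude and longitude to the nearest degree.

Convert each endpoint to a unit vector on the sphere (x = cos φ cos λ, y = cos φ sin λ, z = sin φ).
The central angle between the endpoints is δ = arccos(p₁·p₂) ≈ 2.402 rad (137.6°).
Interpolate at f = 1/2 with slerp weights a = sin((1−f)δ)/sin δ ≈ 1.383, b = sin(fδ)/sin δ ≈ 1.383.
p = a·p₁ + b·p₂ ≈ (0.266, -0.530, 0.805); φ = arcsin(p_z) ≈ 53.61°, λ = atan2(p_y, p_x) ≈ -63.38°.

≈ 54°N, 63°W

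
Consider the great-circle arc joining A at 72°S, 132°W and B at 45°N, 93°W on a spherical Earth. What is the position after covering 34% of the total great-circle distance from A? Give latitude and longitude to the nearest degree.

≈ 33°S, 108°W

Convert each endpoint to a unit vector on the sphere (x = cos φ cos λ, y = cos φ sin λ, z = sin φ).
The central angle between the endpoints is δ = arccos(p₁·p₂) ≈ 2.097 rad (120.2°).
Interpolate at f = 0.34 with slerp weights a = sin((1−f)δ)/sin δ ≈ 1.137, b = sin(fδ)/sin δ ≈ 0.757.
p = a·p₁ + b·p₂ ≈ (-0.263, -0.795, -0.546); φ = arcsin(p_z) ≈ -33.09°, λ = atan2(p_y, p_x) ≈ -108.30°.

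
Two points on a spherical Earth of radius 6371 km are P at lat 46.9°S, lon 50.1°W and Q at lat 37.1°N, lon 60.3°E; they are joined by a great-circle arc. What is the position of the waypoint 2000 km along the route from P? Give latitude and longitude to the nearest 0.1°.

From cos δ = sin φ₁ sin φ₂ + cos φ₁ cos φ₂ cos Δλ, the central angle is δ ≈ 2.253 rad (129.1°). The total great-circle distance is δ·R ≈ 2.253 × 6371 ≈ 14353 km, so the target fraction is f = 2000/14353 ≈ 0.139.
Interpolate at f ≈ 0.139 with slerp weights a = sin((1−f)δ)/sin δ ≈ 1.202, b = sin(fδ)/sin δ ≈ 0.398.
p = a·p₁ + b·p₂ ≈ (0.684, -0.354, -0.638); φ = arcsin(p_z) ≈ -39.62°, λ = atan2(p_y, p_x) ≈ -27.39°.

≈ lat 39.6°S, lon 27.4°W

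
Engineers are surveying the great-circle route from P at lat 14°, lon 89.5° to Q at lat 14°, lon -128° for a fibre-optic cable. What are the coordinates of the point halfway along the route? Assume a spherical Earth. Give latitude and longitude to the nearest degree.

From cos δ = sin φ₁ sin φ₂ + cos φ₁ cos φ₂ cos Δλ, the central angle is δ ≈ 2.330 rad (133.5°).
Interpolate at f = 1/2 with slerp weights a = sin((1−f)δ)/sin δ ≈ 1.267, b = sin(fδ)/sin δ ≈ 1.267.
p = a·p₁ + b·p₂ ≈ (-0.746, 0.261, 0.613); φ = arcsin(p_z) ≈ 37.80°, λ = atan2(p_y, p_x) ≈ 160.75°.

≈ lat 38°, lon 161°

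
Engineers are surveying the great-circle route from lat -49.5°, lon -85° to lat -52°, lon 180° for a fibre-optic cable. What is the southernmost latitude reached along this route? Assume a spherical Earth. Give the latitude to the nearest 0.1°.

The great circle lies in the plane with unit normal n̂ = (p₁ × p₂)/|p₁ × p₂|.
Here n̂_z ≈ -0.483; the vertex latitude is φ_max = arccos|n̂_z| ≈ 61.2°.
Check via Clairaut: cos φ_max = |cos φ₁| · sin C = cos(49.5°)·sin(132.0°) ≈ 0.483, again giving ≈ 61.2°.

≈ -61.2°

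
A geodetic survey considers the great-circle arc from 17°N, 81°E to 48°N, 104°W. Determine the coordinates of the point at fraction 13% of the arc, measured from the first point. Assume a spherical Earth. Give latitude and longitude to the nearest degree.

Convert each endpoint to a unit vector on the sphere (x = cos φ cos λ, y = cos φ sin λ, z = sin φ).
The central angle between the endpoints is δ = arccos(p₁·p₂) ≈ 2.004 rad (114.8°).
Interpolate at f = 0.13 with slerp weights a = sin((1−f)δ)/sin δ ≈ 1.086, b = sin(fδ)/sin δ ≈ 0.284.
p = a·p₁ + b·p₂ ≈ (0.116, 0.841, 0.528); φ = arcsin(p_z) ≈ 31.90°, λ = atan2(p_y, p_x) ≈ 82.12°.

≈ 32°N, 82°E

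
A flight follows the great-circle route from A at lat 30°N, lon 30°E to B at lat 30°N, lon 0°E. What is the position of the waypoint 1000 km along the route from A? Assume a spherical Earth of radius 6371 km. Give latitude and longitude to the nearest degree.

The haversine formula gives a central angle δ ≈ 0.452 rad (25.9°) between the endpoints. The total great-circle distance is δ·R ≈ 0.452 × 6371 ≈ 2881 km, so the target fraction is f = 1000/2881 ≈ 0.347.
Interpolate at f ≈ 0.347 with slerp weights a = sin((1−f)δ)/sin δ ≈ 0.666, b = sin(fδ)/sin δ ≈ 0.358.
p = a·p₁ + b·p₂ ≈ (0.809, 0.288, 0.512); φ = arcsin(p_z) ≈ 30.79°, λ = atan2(p_y, p_x) ≈ 19.61°.

≈ lat 31°N, lon 20°E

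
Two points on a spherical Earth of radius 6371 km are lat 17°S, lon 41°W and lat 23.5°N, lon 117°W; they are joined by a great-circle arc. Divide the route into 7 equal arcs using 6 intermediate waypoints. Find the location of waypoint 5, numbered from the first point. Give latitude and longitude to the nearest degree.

≈ lat 13°N, lon 94°W

From cos δ = sin φ₁ sin φ₂ + cos φ₁ cos φ₂ cos Δλ, the central angle is δ ≈ 1.475 rad (84.5°).
Interpolate at f = 5/7 with slerp weights a = sin((1−f)δ)/sin δ ≈ 0.411, b = sin(fδ)/sin δ ≈ 0.873.
p = a·p₁ + b·p₂ ≈ (-0.067, -0.971, 0.228); φ = arcsin(p_z) ≈ 13.18°, λ = atan2(p_y, p_x) ≈ -93.94°.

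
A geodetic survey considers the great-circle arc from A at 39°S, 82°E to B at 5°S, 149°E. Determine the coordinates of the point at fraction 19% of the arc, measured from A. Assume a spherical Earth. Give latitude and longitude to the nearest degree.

The haversine formula gives a central angle δ ≈ 1.205 rad (69.1°) between the endpoints.
Interpolate at f = 0.19 with slerp weights a = sin((1−f)δ)/sin δ ≈ 0.887, b = sin(fδ)/sin δ ≈ 0.243.
p = a·p₁ + b·p₂ ≈ (-0.112, 0.807, -0.579); φ = arcsin(p_z) ≈ -35.41°, λ = atan2(p_y, p_x) ≈ 97.87°.

≈ 35°S, 98°E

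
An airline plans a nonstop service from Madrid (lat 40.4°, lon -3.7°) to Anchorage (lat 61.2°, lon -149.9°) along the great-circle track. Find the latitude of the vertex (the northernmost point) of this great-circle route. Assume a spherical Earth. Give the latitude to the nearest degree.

≈ 78°

The great circle lies in the plane with unit normal n̂ = (p₁ × p₂)/|p₁ × p₂|.
Here n̂_z ≈ -0.212; the vertex latitude is φ_max = arccos|n̂_z| ≈ 77.8°.
Check via Clairaut: cos φ_max = |cos φ₁| · sin C = cos(40.4°)·sin(16.1°) ≈ 0.212, again giving ≈ 77.8°.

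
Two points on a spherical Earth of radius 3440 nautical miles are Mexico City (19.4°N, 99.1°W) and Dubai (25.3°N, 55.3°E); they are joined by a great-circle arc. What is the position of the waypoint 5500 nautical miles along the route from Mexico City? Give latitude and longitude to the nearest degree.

≈ 54°N, 23°E

Write both endpoints as unit vectors p₁, p₂ with components (cos φ cos λ, cos φ sin λ, sin φ).
The central angle between the endpoints is δ = arccos(p₁·p₂) ≈ 2.249 rad (128.8°). The total great-circle distance is δ·R ≈ 2.249 × 3440 ≈ 7735 nmi, so the target fraction is f = 5500/7735 ≈ 0.711.
Interpolate at f ≈ 0.711 with slerp weights a = sin((1−f)δ)/sin δ ≈ 0.777, b = sin(fδ)/sin δ ≈ 1.283.
p = a·p₁ + b·p₂ ≈ (0.545, 0.230, 0.806); φ = arcsin(p_z) ≈ 53.75°, λ = atan2(p_y, p_x) ≈ 22.94°.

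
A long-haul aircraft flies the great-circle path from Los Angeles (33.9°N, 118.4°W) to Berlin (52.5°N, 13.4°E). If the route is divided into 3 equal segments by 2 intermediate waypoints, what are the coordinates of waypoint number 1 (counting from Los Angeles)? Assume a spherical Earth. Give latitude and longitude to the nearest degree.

≈ 57°N, 95°W

Write both endpoints as unit vectors p₁, p₂ with components (cos φ cos λ, cos φ sin λ, sin φ).
The central angle between the endpoints is δ = arccos(p₁·p₂) ≈ 1.465 rad (83.9°).
Interpolate at f = 1/3 with slerp weights a = sin((1−f)δ)/sin δ ≈ 0.833, b = sin(fδ)/sin δ ≈ 0.472.
p = a·p₁ + b·p₂ ≈ (-0.050, -0.542, 0.839); φ = arcsin(p_z) ≈ 57.04°, λ = atan2(p_y, p_x) ≈ -95.23°.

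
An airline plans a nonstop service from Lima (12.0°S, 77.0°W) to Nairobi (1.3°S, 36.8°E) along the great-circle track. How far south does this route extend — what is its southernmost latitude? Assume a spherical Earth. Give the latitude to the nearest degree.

The great circle lies in the plane with unit normal n̂ = (p₁ × p₂)/|p₁ × p₂|.
Here n̂_z ≈ +0.972; the vertex latitude is φ_max = arccos|n̂_z| ≈ 13.7°.

≈ 14°S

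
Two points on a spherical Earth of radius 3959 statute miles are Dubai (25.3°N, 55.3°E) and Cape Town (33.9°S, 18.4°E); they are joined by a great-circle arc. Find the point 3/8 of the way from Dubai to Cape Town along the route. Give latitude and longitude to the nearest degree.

≈ 3°N, 42°E

Convert each endpoint to a unit vector on the sphere (x = cos φ cos λ, y = cos φ sin λ, z = sin φ).
The central angle between the endpoints is δ = arccos(p₁·p₂) ≈ 1.201 rad (68.8°).
Interpolate at f = 3/8 with slerp weights a = sin((1−f)δ)/sin δ ≈ 0.731, b = sin(fδ)/sin δ ≈ 0.467.
p = a·p₁ + b·p₂ ≈ (0.744, 0.666, 0.052); φ = arcsin(p_z) ≈ 2.99°, λ = atan2(p_y, p_x) ≈ 41.83°.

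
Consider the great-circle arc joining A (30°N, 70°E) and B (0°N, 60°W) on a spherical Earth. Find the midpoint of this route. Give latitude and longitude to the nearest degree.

From cos δ = sin φ₁ sin φ₂ + cos φ₁ cos φ₂ cos Δλ, the central angle is δ ≈ 2.161 rad (123.8°).
Interpolate at f = 1/2 with slerp weights a = sin((1−f)δ)/sin δ ≈ 1.062, b = sin(fδ)/sin δ ≈ 1.062.
p = a·p₁ + b·p₂ ≈ (0.846, -0.055, 0.531); φ = arcsin(p_z) ≈ 32.07°, λ = atan2(p_y, p_x) ≈ -3.75°.

≈ (32°N, 4°W)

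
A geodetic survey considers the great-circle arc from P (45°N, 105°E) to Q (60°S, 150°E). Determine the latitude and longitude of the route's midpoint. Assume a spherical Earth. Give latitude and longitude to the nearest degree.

≈ (8°S, 123°E)

From cos δ = sin φ₁ sin φ₂ + cos φ₁ cos φ₂ cos Δλ, the central angle is δ ≈ 1.942 rad (111.2°).
Interpolate at f = 1/2 with slerp weights a = sin((1−f)δ)/sin δ ≈ 0.886, b = sin(fδ)/sin δ ≈ 0.886.
p = a·p₁ + b·p₂ ≈ (-0.546, 0.826, -0.141); φ = arcsin(p_z) ≈ -8.09°, λ = atan2(p_y, p_x) ≈ 123.43°.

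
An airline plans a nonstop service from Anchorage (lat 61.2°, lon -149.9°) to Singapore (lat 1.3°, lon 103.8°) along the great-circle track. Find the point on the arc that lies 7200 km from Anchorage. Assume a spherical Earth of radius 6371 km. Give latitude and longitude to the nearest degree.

Convert each endpoint to a unit vector on the sphere (x = cos φ cos λ, y = cos φ sin λ, z = sin φ).
The central angle between the endpoints is δ = arccos(p₁·p₂) ≈ 1.686 rad (96.6°). The total great-circle distance is δ·R ≈ 1.686 × 6371 ≈ 10744 km, so the target fraction is f = 7200/10744 ≈ 0.670.
Interpolate at f ≈ 0.670 with slerp weights a = sin((1−f)δ)/sin δ ≈ 0.532, b = sin(fδ)/sin δ ≈ 0.911.
p = a·p₁ + b·p₂ ≈ (-0.439, 0.756, 0.486); φ = arcsin(p_z) ≈ 29.11°, λ = atan2(p_y, p_x) ≈ 120.14°.

≈ lat 29°, lon 120°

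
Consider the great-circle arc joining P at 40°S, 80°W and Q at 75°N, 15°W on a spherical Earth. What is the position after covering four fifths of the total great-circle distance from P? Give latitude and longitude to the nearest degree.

≈ 55°N, 51°W

Convert each endpoint to a unit vector on the sphere (x = cos φ cos λ, y = cos φ sin λ, z = sin φ).
The central angle between the endpoints is δ = arccos(p₁·p₂) ≈ 2.138 rad (122.5°).
Interpolate at f = 4/5 with slerp weights a = sin((1−f)δ)/sin δ ≈ 0.492, b = sin(fδ)/sin δ ≈ 1.174.
p = a·p₁ + b·p₂ ≈ (0.359, -0.449, 0.818); φ = arcsin(p_z) ≈ 54.89°, λ = atan2(p_y, p_x) ≈ -51.39°.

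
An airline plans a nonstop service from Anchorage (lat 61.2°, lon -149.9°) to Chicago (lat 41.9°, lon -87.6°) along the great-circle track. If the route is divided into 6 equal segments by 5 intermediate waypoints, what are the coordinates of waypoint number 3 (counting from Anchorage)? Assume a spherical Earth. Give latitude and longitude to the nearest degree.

Convert each endpoint to a unit vector on the sphere (x = cos φ cos λ, y = cos φ sin λ, z = sin φ).
The central angle between the endpoints is δ = arccos(p₁·p₂) ≈ 0.720 rad (41.2°).
Interpolate at f = 3/6 with slerp weights a = sin((1−f)δ)/sin δ ≈ 0.534, b = sin(fδ)/sin δ ≈ 0.534.
p = a·p₁ + b·p₂ ≈ (-0.206, -0.526, 0.825); φ = arcsin(p_z) ≈ 55.58°, λ = atan2(p_y, p_x) ≈ -111.37°.

≈ lat 56°, lon -111°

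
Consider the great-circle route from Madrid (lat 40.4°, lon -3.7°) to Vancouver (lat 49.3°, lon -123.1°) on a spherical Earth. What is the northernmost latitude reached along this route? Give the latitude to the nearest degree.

≈ 63°

The great circle lies in the plane with unit normal n̂ = (p₁ × p₂)/|p₁ × p₂|.
Here n̂_z ≈ -0.447; the vertex latitude is φ_max = arccos|n̂_z| ≈ 63.5°.
Check via Clairaut: cos φ_max = |cos φ₁| · sin C = cos(40.4°)·sin(35.9°) ≈ 0.447, again giving ≈ 63.5°.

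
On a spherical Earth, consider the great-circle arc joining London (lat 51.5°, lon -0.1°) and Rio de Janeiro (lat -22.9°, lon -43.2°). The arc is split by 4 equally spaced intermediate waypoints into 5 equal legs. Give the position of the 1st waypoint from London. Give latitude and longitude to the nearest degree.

The haversine formula gives a central angle δ ≈ 1.456 rad (83.4°) between the endpoints.
Interpolate at f = 1/5 with slerp weights a = sin((1−f)δ)/sin δ ≈ 0.925, b = sin(fδ)/sin δ ≈ 0.289.
p = a·p₁ + b·p₂ ≈ (0.770, -0.183, 0.611); φ = arcsin(p_z) ≈ 37.69°, λ = atan2(p_y, p_x) ≈ -13.39°.

≈ lat 38°, lon -13°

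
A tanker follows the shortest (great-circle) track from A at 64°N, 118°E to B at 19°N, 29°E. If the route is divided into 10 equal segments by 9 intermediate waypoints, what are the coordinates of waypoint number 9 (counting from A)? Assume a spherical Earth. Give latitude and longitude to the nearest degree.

The haversine formula gives a central angle δ ≈ 1.266 rad (72.6°) between the endpoints.
Interpolate at f = 9/10 with slerp weights a = sin((1−f)δ)/sin δ ≈ 0.132, b = sin(fδ)/sin δ ≈ 0.952.
p = a·p₁ + b·p₂ ≈ (0.760, 0.488, 0.429); φ = arcsin(p_z) ≈ 25.41°, λ = atan2(p_y, p_x) ≈ 32.68°.

≈ 25°N, 33°E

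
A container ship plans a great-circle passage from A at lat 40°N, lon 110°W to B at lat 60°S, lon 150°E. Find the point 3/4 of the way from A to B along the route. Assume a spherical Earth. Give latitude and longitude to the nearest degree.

Convert each endpoint to a unit vector on the sphere (x = cos φ cos λ, y = cos φ sin λ, z = sin φ).
The central angle between the endpoints is δ = arccos(p₁·p₂) ≈ 2.244 rad (128.5°).
Interpolate at f = 3/4 with slerp weights a = sin((1−f)δ)/sin δ ≈ 0.680, b = sin(fδ)/sin δ ≈ 1.271.
p = a·p₁ + b·p₂ ≈ (-0.728, -0.172, -0.663); φ = arcsin(p_z) ≈ -41.54°, λ = atan2(p_y, p_x) ≈ -166.72°.

≈ lat 42°S, lon 167°W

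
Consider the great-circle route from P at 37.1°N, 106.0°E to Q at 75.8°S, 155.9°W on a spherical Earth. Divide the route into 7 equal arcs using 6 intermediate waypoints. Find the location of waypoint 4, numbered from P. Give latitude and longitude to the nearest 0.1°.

The haversine formula gives a central angle δ ≈ 2.230 rad (127.8°) between the endpoints.
Interpolate at f = 4/7 with slerp weights a = sin((1−f)δ)/sin δ ≈ 1.033, b = sin(fδ)/sin δ ≈ 1.210.
p = a·p₁ + b·p₂ ≈ (-0.498, 0.671, -0.550); φ = arcsin(p_z) ≈ -33.34°, λ = atan2(p_y, p_x) ≈ 126.59°.

≈ 33.3°S, 126.6°E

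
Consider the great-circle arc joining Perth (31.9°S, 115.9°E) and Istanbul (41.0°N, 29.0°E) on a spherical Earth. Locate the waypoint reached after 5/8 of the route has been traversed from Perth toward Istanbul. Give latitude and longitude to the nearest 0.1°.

≈ 16.1°N, 66.1°E

Convert each endpoint to a unit vector on the sphere (x = cos φ cos λ, y = cos φ sin λ, z = sin φ).
The central angle between the endpoints is δ = arccos(p₁·p₂) ≈ 1.888 rad (108.2°).
Interpolate at f = 5/8 with slerp weights a = sin((1−f)δ)/sin δ ≈ 0.685, b = sin(fδ)/sin δ ≈ 0.973.
p = a·p₁ + b·p₂ ≈ (0.389, 0.879, 0.277); φ = arcsin(p_z) ≈ 16.07°, λ = atan2(p_y, p_x) ≈ 66.15°.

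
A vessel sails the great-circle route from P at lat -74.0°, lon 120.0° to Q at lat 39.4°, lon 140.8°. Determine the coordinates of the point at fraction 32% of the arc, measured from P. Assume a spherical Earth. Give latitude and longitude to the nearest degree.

≈ lat -38°, lon 133°

Convert each endpoint to a unit vector on the sphere (x = cos φ cos λ, y = cos φ sin λ, z = sin φ).
The central angle between the endpoints is δ = arccos(p₁·p₂) ≈ 1.994 rad (114.3°).
Interpolate at f = 0.32 with slerp weights a = sin((1−f)δ)/sin δ ≈ 1.072, b = sin(fδ)/sin δ ≈ 0.654.
p = a·p₁ + b·p₂ ≈ (-0.539, 0.575, -0.615); φ = arcsin(p_z) ≈ -37.99°, λ = atan2(p_y, p_x) ≈ 133.15°.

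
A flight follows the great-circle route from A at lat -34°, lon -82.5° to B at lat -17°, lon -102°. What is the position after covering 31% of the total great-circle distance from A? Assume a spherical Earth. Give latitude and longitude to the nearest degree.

From cos δ = sin φ₁ sin φ₂ + cos φ₁ cos φ₂ cos Δλ, the central angle is δ ≈ 0.426 rad (24.4°).
Interpolate at f = 0.31 with slerp weights a = sin((1−f)δ)/sin δ ≈ 0.701, b = sin(fδ)/sin δ ≈ 0.319.
p = a·p₁ + b·p₂ ≈ (0.013, -0.874, -0.485); φ = arcsin(p_z) ≈ -29.03°, λ = atan2(p_y, p_x) ≈ -89.18°.

≈ lat -29°, lon -89°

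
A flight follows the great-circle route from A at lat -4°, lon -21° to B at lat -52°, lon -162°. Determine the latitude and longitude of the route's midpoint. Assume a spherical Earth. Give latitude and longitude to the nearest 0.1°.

From cos δ = sin φ₁ sin φ₂ + cos φ₁ cos φ₂ cos Δλ, the central angle is δ ≈ 2.007 rad (115.0°).
Interpolate at f = 1/2 with slerp weights a = sin((1−f)δ)/sin δ ≈ 0.930, b = sin(fδ)/sin δ ≈ 0.930.
p = a·p₁ + b·p₂ ≈ (0.322, -0.510, -0.798); φ = arcsin(p_z) ≈ -52.94°, λ = atan2(p_y, p_x) ≈ -57.74°.

≈ lat -52.9°, lon -57.7°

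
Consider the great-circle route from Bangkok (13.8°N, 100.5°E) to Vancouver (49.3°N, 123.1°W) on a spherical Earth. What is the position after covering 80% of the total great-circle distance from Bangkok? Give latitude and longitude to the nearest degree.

≈ (61°N, 155°W)

Write both endpoints as unit vectors p₁, p₂ with components (cos φ cos λ, cos φ sin λ, sin φ).
The central angle between the endpoints is δ = arccos(p₁·p₂) ≈ 1.852 rad (106.1°).
Interpolate at f = 0.80 with slerp weights a = sin((1−f)δ)/sin δ ≈ 0.377, b = sin(fδ)/sin δ ≈ 1.037.
p = a·p₁ + b·p₂ ≈ (-0.436, -0.207, 0.876); φ = arcsin(p_z) ≈ 61.16°, λ = atan2(p_y, p_x) ≈ -154.65°.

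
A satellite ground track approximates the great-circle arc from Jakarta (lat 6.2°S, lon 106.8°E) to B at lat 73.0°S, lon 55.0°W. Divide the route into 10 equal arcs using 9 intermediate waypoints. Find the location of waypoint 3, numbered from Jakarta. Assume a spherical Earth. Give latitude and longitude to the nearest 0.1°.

Write both endpoints as unit vectors p₁, p₂ with components (cos φ cos λ, cos φ sin λ, sin φ).
The central angle between the endpoints is δ = arccos(p₁·p₂) ≈ 1.745 rad (100.0°).
Interpolate at f = 3/10 with slerp weights a = sin((1−f)δ)/sin δ ≈ 0.954, b = sin(fδ)/sin δ ≈ 0.507.
p = a·p₁ + b·p₂ ≈ (-0.189, 0.786, -0.588); φ = arcsin(p_z) ≈ -36.03°, λ = atan2(p_y, p_x) ≈ 103.52°.

≈ lat 36.0°S, lon 103.5°E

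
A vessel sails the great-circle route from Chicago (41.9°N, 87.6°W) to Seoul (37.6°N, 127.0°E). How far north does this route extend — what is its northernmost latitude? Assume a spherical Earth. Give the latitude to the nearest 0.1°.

The great circle lies in the plane with unit normal n̂ = (p₁ × p₂)/|p₁ × p₂|.
Here n̂_z ≈ -0.336; the vertex latitude is φ_max = arccos|n̂_z| ≈ 70.4°.

≈ 70.4°N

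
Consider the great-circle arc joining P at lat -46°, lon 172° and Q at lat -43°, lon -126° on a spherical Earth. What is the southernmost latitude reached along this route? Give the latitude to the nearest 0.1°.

≈ -49.0°

The great circle lies in the plane with unit normal n̂ = (p₁ × p₂)/|p₁ × p₂|.
Here n̂_z ≈ +0.655; the vertex latitude is φ_max = arccos|n̂_z| ≈ 49.0°.
Check via Clairaut: cos φ_max = |cos φ₁| · sin C = cos(46.0°)·sin(109.4°) ≈ 0.655, again giving ≈ 49.0°.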